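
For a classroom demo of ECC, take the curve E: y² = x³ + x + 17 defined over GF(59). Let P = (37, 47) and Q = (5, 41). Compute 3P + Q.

(39, 27)

First 3P:
Repeated addition: build up to 3P.
2P: tangent at (37, 47): λ = (3·37² + 1)/(2·47) ≡ 37/35. 35⁻¹ ≡ 27 (mod 59), so λ ≡ 37·27 ≡ 55.
  x = λ² - 37 - 37 = 3025 - 74 ≡ 1; y = λ·(37 - 1) - 47 ≡ 45. → (1, 45)
3P: (1, 45) + (37, 47). λ = (47 - 45)/(37 - 1) ≡ 2/36 mod 59. 36⁻¹ ≡ 41 (mod 59) since 36·41 = 1476 ≡ 1, so λ ≡ 23.
  x = λ² - 1 - 37 = 529 - 38 ≡ 19; y = λ·(1 - 19) - 45 ≡ 13. → (19, 13)
3P = (19, 13).
Finally 3P + Q:
(19, 13) + (5, 41). λ = (41 - 13)/(5 - 19) ≡ 28/45 mod 59. 45⁻¹ ≡ 21 (mod 59), so λ ≡ 57.
  x = λ² - 19 - 5 = 3249 - 24 ≡ 39; y = λ·(19 - 39) - 13 ≡ 27. → (39, 27)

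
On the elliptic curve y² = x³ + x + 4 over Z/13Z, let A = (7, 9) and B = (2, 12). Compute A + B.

(7, 9) + (2, 12). λ = (12 - 9)/(2 - 7) ≡ 3/8 mod 13. 8⁻¹ ≡ 5 (mod 13), so λ ≡ 2.
  x = λ² - 7 - 2 = 4 - 9 ≡ 8; y = λ·(7 - 8) - 9 ≡ 2. → (8, 2)

(8, 2)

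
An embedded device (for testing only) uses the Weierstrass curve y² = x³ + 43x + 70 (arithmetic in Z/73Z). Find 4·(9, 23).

(8, 59)

Write Q = (9, 23).
Double-and-add on 4 = (100)₂. Start with Q = (9, 23) for the leading 1-bit.
double: tangent at (9, 23): λ = (3·9² + 43)/(2·23) ≡ 67/46. 46⁻¹ ≡ 27 (mod 73) since 46·27 = 1242 ≡ 1, so λ ≡ 67·27 ≡ 57.
  x = λ² - 9 - 9 = 3249 - 18 ≡ 19; y = λ·(9 - 19) - 23 ≡ 64. → (19, 64)
double: tangent at (19, 64): λ = (3·19² + 43)/(2·64) ≡ 31/55. 55⁻¹ ≡ 4 (mod 73) since 55·4 = 220 ≡ 1, so λ ≡ 31·4 ≡ 51.
  x = λ² - 19 - 19 = 2601 - 38 ≡ 8; y = λ·(19 - 8) - 64 ≡ 59. → (8, 59)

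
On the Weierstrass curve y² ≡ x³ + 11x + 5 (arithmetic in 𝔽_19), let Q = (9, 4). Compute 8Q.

Double-and-add on 8 = (1000)₂. Start with Q = (9, 4) for the leading 1-bit.
double: tangent at (9, 4): λ = (3·9² + 11)/(2·4) ≡ 7/8. 8⁻¹ ≡ 12 (mod 19) since 8·12 = 96 ≡ 1, so λ ≡ 7·12 ≡ 8.
  x = λ² - 9 - 9 = 64 - 18 ≡ 8; y = λ·(9 - 8) - 4 ≡ 4. → (8, 4)
double: tangent at (8, 4): λ = (3·8² + 11)/(2·4) ≡ 13/8. 8⁻¹ ≡ 12 (mod 19), so λ ≡ 13·12 ≡ 4.
  x = λ² - 8 - 8 = 16 - 16 ≡ 0; y = λ·(8 - 0) - 4 ≡ 9. → (0, 9)
double: tangent at (0, 9): λ = (3·0² + 11)/(2·9) ≡ 11/18. 18⁻¹ ≡ 18 (mod 19), so λ ≡ 11·18 ≡ 8.
  x = λ² - 0 - 0 = 64 - 0 ≡ 7; y = λ·(0 - 7) - 9 ≡ 11. → (7, 11)

(7, 11)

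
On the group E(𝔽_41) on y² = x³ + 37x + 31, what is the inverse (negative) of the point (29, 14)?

-(29, 14) = (29, -14 mod 41) = (29, 27).

(29, 27)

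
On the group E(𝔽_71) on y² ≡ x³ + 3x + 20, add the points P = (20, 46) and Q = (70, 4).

(56, 24)

(20, 46) + (70, 4). λ = (4 - 46)/(70 - 20) ≡ 29/50 mod 71. 50⁻¹ ≡ 27 (mod 71) since 50·27 = 1350 ≡ 1, so λ ≡ 2.
  x = λ² - 20 - 70 = 4 - 90 ≡ 56; y = λ·(20 - 56) - 46 ≡ 24. → (56, 24)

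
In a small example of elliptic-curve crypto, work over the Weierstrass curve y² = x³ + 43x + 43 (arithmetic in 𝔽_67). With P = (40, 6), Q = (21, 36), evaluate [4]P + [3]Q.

First 4P:
Repeated addition: build up to 4P.
2P: tangent at (40, 6): λ = (3·40² + 43)/(2·6) ≡ 19/12. 12⁻¹ ≡ 28 (mod 67) since 12·28 = 336 ≡ 1, so λ ≡ 19·28 ≡ 63.
  x = λ² - 40 - 40 = 3969 - 80 ≡ 3; y = λ·(40 - 3) - 6 ≡ 47. → (3, 47)
3P: (3, 47) + (40, 6). λ = (6 - 47)/(40 - 3) ≡ 26/37 mod 67. 37⁻¹ ≡ 29 (mod 67), so λ ≡ 17.
  x = λ² - 3 - 40 = 289 - 43 ≡ 45; y = λ·(3 - 45) - 47 ≡ 43. → (45, 43)
4P: (45, 43) + (40, 6). λ = (6 - 43)/(40 - 45) ≡ 30/62 mod 67. 62⁻¹ ≡ 40 (mod 67) since 62·40 = 2480 ≡ 1, so λ ≡ 61.
  x = λ² - 45 - 40 = 3721 - 85 ≡ 18; y = λ·(45 - 18) - 43 ≡ 63. → (18, 63)
4P = (18, 63).
Next 3Q:
Repeated addition: build up to 3Q.
2Q: tangent at (21, 36): λ = (3·21² + 43)/(2·36) ≡ 26/5. 5⁻¹ ≡ 27 (mod 67), so λ ≡ 26·27 ≡ 32.
  x = λ² - 21 - 21 = 1024 - 42 ≡ 44; y = λ·(21 - 44) - 36 ≡ 32. → (44, 32)
3Q: (44, 32) + (21, 36). λ = (36 - 32)/(21 - 44) ≡ 4/44 mod 67. 44⁻¹ ≡ 32 (mod 67) since 44·32 = 1408 ≡ 1, so λ ≡ 61.
  x = λ² - 44 - 21 = 3721 - 65 ≡ 38; y = λ·(44 - 38) - 32 ≡ 66. → (38, 66)
3Q = (38, 66).
Finally 4P + 3Q:
(18, 63) + (38, 66). λ = (66 - 63)/(38 - 18) ≡ 3/20 mod 67. 20⁻¹ ≡ 57 (mod 67) since 20·57 = 1140 ≡ 1, so λ ≡ 37.
  x = λ² - 18 - 38 = 1369 - 56 ≡ 40; y = λ·(18 - 40) - 63 ≡ 61. → (40, 61)

(40, 61)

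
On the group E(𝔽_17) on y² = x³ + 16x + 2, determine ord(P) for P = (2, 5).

2P: tangent at (2, 5): λ = (3·2² + 16)/(2·5) ≡ 11/10. 10⁻¹ ≡ 12 (mod 17), so λ ≡ 11·12 ≡ 13.
  x = λ² - 2 - 2 = 169 - 4 ≡ 12; y = λ·(2 - 12) - 5 ≡ 1. → (12, 1)
3P: (12, 1) + (2, 5). λ = (5 - 1)/(2 - 12) ≡ 4/7 mod 17. 7⁻¹ ≡ 5 (mod 17) since 7·5 = 35 ≡ 1, so λ ≡ 3.
  x = λ² - 12 - 2 = 9 - 14 ≡ 12; y = λ·(12 - 12) - 1 ≡ 16. → (12, 16)
4P: (12, 16) + (2, 5). λ = (5 - 16)/(2 - 12) ≡ 6/7 mod 17. 7⁻¹ ≡ 5 (mod 17), so λ ≡ 13.
  x = λ² - 12 - 2 = 169 - 14 ≡ 2; y = λ·(12 - 2) - 16 ≡ 12. → (2, 12)
5P: (2, 12) + (2, 5): same x and y₁ ≡ -y₂, so the sum is the point at infinity.
5P = the point at infinity, so the order is 5.

5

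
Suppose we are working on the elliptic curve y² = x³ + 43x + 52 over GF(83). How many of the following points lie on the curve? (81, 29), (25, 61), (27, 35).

(81, 29): 29² ≡ 11, rhs ≡ 41 → off.
(25, 61): 61² ≡ 69, rhs ≡ 69 → on.
(27, 35): 35² ≡ 63, rhs ≡ 63 → on.

2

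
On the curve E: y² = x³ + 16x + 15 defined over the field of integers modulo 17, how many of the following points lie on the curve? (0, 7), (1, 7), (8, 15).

(0, 7): 7² ≡ 15, rhs ≡ 15 → on.
(1, 7): 7² ≡ 15, rhs ≡ 15 → on.
(8, 15): 15² ≡ 4, rhs ≡ 9 → off.

2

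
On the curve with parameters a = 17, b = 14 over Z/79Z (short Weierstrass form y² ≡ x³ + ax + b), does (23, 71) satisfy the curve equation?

y² = 71² ≡ 64; x³ + 17x + 14 = 12572 ≡ 11 (mod 79). 64 ≠ 11.

no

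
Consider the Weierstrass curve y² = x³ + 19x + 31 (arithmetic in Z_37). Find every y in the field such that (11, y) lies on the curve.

none

x³ + 19x + 31 = 1571 ≡ 17 (mod 37).
17 is a non-residue mod 37; no y exists.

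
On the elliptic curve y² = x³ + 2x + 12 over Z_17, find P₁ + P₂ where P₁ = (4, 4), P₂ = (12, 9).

(16, 14)

(4, 4) + (12, 9). λ = (9 - 4)/(12 - 4) ≡ 5/8 mod 17. 8⁻¹ ≡ 15 (mod 17) since 8·15 = 120 ≡ 1, so λ ≡ 7.
  x = λ² - 4 - 12 = 49 - 16 ≡ 16; y = λ·(4 - 16) - 4 ≡ 14. → (16, 14)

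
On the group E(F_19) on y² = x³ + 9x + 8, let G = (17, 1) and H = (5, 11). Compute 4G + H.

First 4G:
Double-and-add on 4 = (100)₂. Start with G = (17, 1) for the leading 1-bit.
double: tangent at (17, 1): λ = (3·17² + 9)/(2·1) ≡ 2/2. 2⁻¹ ≡ 10 (mod 19), so λ ≡ 2·10 ≡ 1.
  x = λ² - 17 - 17 = 1 - 34 ≡ 5; y = λ·(17 - 5) - 1 ≡ 11. → (5, 11)
double: tangent at (5, 11): λ = (3·5² + 9)/(2·11) ≡ 8/3. 3⁻¹ ≡ 13 (mod 19) since 3·13 = 39 ≡ 1, so λ ≡ 8·13 ≡ 9.
  x = λ² - 5 - 5 = 81 - 10 ≡ 14; y = λ·(5 - 14) - 11 ≡ 3. → (14, 3)
4G = (14, 3).
Finally 4G + H:
(14, 3) + (5, 11). λ = (11 - 3)/(5 - 14) ≡ 8/10 mod 19. 10⁻¹ ≡ 2 (mod 19) since 10·2 = 20 ≡ 1, so λ ≡ 16.
  x = λ² - 14 - 5 = 256 - 19 ≡ 9; y = λ·(14 - 9) - 3 ≡ 1. → (9, 1)

(9, 1)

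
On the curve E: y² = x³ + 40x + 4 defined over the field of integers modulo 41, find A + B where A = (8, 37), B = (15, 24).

(34, 23)

(8, 37) + (15, 24). λ = (24 - 37)/(15 - 8) ≡ 28/7 mod 41. 7⁻¹ ≡ 6 (mod 41), so λ ≡ 4.
  x = λ² - 8 - 15 = 16 - 23 ≡ 34; y = λ·(8 - 34) - 37 ≡ 23. → (34, 23)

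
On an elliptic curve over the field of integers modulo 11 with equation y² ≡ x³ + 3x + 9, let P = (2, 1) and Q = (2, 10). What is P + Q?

O

The two points share x = 2 and their y-coordinates satisfy 1 + 10 ≡ 0 (mod 11), so they are inverses. Their sum is O.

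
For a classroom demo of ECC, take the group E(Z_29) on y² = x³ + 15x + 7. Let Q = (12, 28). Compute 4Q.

Repeated addition: build up to 4Q.
2Q: tangent at (12, 28): λ = (3·12² + 15)/(2·28) ≡ 12/27. 27⁻¹ ≡ 14 (mod 29), so λ ≡ 12·14 ≡ 23.
  x = λ² - 12 - 12 = 529 - 24 ≡ 12; y = λ·(12 - 12) - 28 ≡ 1. → (12, 1)
3Q: (12, 1) + (12, 28): same x and y₁ ≡ -y₂, so the sum is the point at infinity.
4Q: the point at infinity + (12, 28) = (12, 28) (identity).

(12, 28)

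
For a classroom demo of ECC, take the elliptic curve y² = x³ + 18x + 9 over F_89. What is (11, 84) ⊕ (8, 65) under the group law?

(31, 86)

(11, 84) + (8, 65). λ = (65 - 84)/(8 - 11) ≡ 70/86 mod 89. 86⁻¹ ≡ 59 (mod 89), so λ ≡ 36.
  x = λ² - 11 - 8 = 1296 - 19 ≡ 31; y = λ·(11 - 31) - 84 ≡ 86. → (31, 86)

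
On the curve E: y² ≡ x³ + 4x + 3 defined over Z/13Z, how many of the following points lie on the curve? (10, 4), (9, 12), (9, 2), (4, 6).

(10, 4): 4² ≡ 3, rhs ≡ 3 → on.
(9, 12): 12² ≡ 1, rhs ≡ 1 → on.
(9, 2): 2² ≡ 4, rhs ≡ 1 → off.
(4, 6): 6² ≡ 10, rhs ≡ 5 → off.

2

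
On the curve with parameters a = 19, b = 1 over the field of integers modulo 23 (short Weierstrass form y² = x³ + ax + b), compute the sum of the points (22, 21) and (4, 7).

(3, 4)

(22, 21) + (4, 7). λ = (7 - 21)/(4 - 22) ≡ 9/5 mod 23. 5⁻¹ ≡ 14 (mod 23) since 5·14 = 70 ≡ 1, so λ ≡ 11.
  x = λ² - 22 - 4 = 121 - 26 ≡ 3; y = λ·(22 - 3) - 21 ≡ 4. → (3, 4)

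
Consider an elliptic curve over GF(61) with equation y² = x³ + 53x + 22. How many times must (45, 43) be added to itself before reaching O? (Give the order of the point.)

8

2P: tangent at (45, 43): λ = (3·45² + 53)/(2·43) ≡ 28/25. 25⁻¹ ≡ 22 (mod 61), so λ ≡ 28·22 ≡ 6.
  x = λ² - 45 - 45 = 36 - 90 ≡ 7; y = λ·(45 - 7) - 43 ≡ 2. → (7, 2)
3P: (7, 2) + (45, 43). λ = (43 - 2)/(45 - 7) ≡ 41/38 mod 61. 38⁻¹ ≡ 53 (mod 61), so λ ≡ 38.
  x = λ² - 7 - 45 = 1444 - 52 ≡ 50; y = λ·(7 - 50) - 2 ≡ 11. → (50, 11)
4P: (50, 11) + (45, 43). λ = (43 - 11)/(45 - 50) ≡ 32/56 mod 61. 56⁻¹ ≡ 12 (mod 61) since 56·12 = 672 ≡ 1, so λ ≡ 18.
  x = λ² - 50 - 45 = 324 - 95 ≡ 46; y = λ·(50 - 46) - 11 ≡ 0. → (46, 0)
5P: (46, 0) + (45, 43). λ = (43 - 0)/(45 - 46) ≡ 43/60 mod 61. 60⁻¹ ≡ 60 (mod 61) since 60·60 = 3600 ≡ 1, so λ ≡ 18.
  x = λ² - 46 - 45 = 324 - 91 ≡ 50; y = λ·(46 - 50) - 0 ≡ 50. → (50, 50)
6P: (50, 50) + (45, 43). λ = (43 - 50)/(45 - 50) ≡ 54/56 mod 61. 56⁻¹ ≡ 12 (mod 61) since 56·12 = 672 ≡ 1, so λ ≡ 38.
  x = λ² - 50 - 45 = 1444 - 95 ≡ 7; y = λ·(50 - 7) - 50 ≡ 59. → (7, 59)
7P: (7, 59) + (45, 43). λ = (43 - 59)/(45 - 7) ≡ 45/38 mod 61. 38⁻¹ ≡ 53 (mod 61), so λ ≡ 6.
  x = λ² - 7 - 45 = 36 - 52 ≡ 45; y = λ·(7 - 45) - 59 ≡ 18. → (45, 18)
8P: (45, 18) + (45, 43): same x and y₁ ≡ -y₂, so the sum is O.
8P = O, so the order is 8.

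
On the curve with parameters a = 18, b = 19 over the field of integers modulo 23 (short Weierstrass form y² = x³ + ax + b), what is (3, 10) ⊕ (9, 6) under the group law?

(14, 5)

(3, 10) + (9, 6). λ = (6 - 10)/(9 - 3) ≡ 19/6 mod 23. 6⁻¹ ≡ 4 (mod 23), so λ ≡ 7.
  x = λ² - 3 - 9 = 49 - 12 ≡ 14; y = λ·(3 - 14) - 10 ≡ 5. → (14, 5)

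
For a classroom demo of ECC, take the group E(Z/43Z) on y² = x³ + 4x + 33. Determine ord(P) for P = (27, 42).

2P: tangent at (27, 42): λ = (3·27² + 4)/(2·42) ≡ 41/41. 41⁻¹ ≡ 21 (mod 43), so λ ≡ 41·21 ≡ 1.
  x = λ² - 27 - 27 = 1 - 54 ≡ 33; y = λ·(27 - 33) - 42 ≡ 38. → (33, 38)
3P: (33, 38) + (27, 42). λ = (42 - 38)/(27 - 33) ≡ 4/37 mod 43. 37⁻¹ ≡ 7 (mod 43) since 37·7 = 259 ≡ 1, so λ ≡ 28.
  x = λ² - 33 - 27 = 784 - 60 ≡ 36; y = λ·(33 - 36) - 38 ≡ 7. → (36, 7)
4P: (36, 7) + (27, 42). λ = (42 - 7)/(27 - 36) ≡ 35/34 mod 43. 34⁻¹ ≡ 19 (mod 43), so λ ≡ 20.
  x = λ² - 36 - 27 = 400 - 63 ≡ 36; y = λ·(36 - 36) - 7 ≡ 36. → (36, 36)
5P: (36, 36) + (27, 42). λ = (42 - 36)/(27 - 36) ≡ 6/34 mod 43. 34⁻¹ ≡ 19 (mod 43), so λ ≡ 28.
  x = λ² - 36 - 27 = 784 - 63 ≡ 33; y = λ·(36 - 33) - 36 ≡ 5. → (33, 5)
6P: (33, 5) + (27, 42). λ = (42 - 5)/(27 - 33) ≡ 37/37 mod 43. 37⁻¹ ≡ 7 (mod 43) since 37·7 = 259 ≡ 1, so λ ≡ 1.
  x = λ² - 33 - 27 = 1 - 60 ≡ 27; y = λ·(33 - 27) - 5 ≡ 1. → (27, 1)
7P: (27, 1) + (27, 42): same x and y₁ ≡ -y₂, so the sum is ∞.
7P = ∞, so the order is 7.

7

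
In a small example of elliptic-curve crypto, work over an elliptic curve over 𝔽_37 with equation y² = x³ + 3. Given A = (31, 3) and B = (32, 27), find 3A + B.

(29, 3)

First 3A:
Repeated addition: build up to 3A.
2A: tangent at (31, 3): λ = (3·31² + 0)/(2·3) ≡ 34/6. 6⁻¹ ≡ 31 (mod 37), so λ ≡ 34·31 ≡ 18.
  x = λ² - 31 - 31 = 324 - 62 ≡ 3; y = λ·(31 - 3) - 3 ≡ 20. → (3, 20)
3A: (3, 20) + (31, 3). λ = (3 - 20)/(31 - 3) ≡ 20/28 mod 37. 28⁻¹ ≡ 4 (mod 37), so λ ≡ 6.
  x = λ² - 3 - 31 = 36 - 34 ≡ 2; y = λ·(3 - 2) - 20 ≡ 23. → (2, 23)
3A = (2, 23).
Finally 3A + B:
(2, 23) + (32, 27). λ = (27 - 23)/(32 - 2) ≡ 4/30 mod 37. 30⁻¹ ≡ 21 (mod 37), so λ ≡ 10.
  x = λ² - 2 - 32 = 100 - 34 ≡ 29; y = λ·(2 - 29) - 23 ≡ 3. → (29, 3)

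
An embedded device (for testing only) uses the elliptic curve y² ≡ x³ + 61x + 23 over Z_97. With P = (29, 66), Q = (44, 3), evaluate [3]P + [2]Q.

First 3P:
Repeated addition: build up to 3P.
2P: tangent at (29, 66): λ = (3·29² + 61)/(2·66) ≡ 62/35. 35⁻¹ ≡ 61 (mod 97), so λ ≡ 62·61 ≡ 96.
  x = λ² - 29 - 29 = 9216 - 58 ≡ 40; y = λ·(29 - 40) - 66 ≡ 42. → (40, 42)
3P: (40, 42) + (29, 66). λ = (66 - 42)/(29 - 40) ≡ 24/86 mod 97. 86⁻¹ ≡ 44 (mod 97), so λ ≡ 86.
  x = λ² - 40 - 29 = 7396 - 69 ≡ 52; y = λ·(40 - 52) - 42 ≡ 90. → (52, 90)
3P = (52, 90).
Next 2Q:
Repeated addition: build up to 2Q.
2Q: tangent at (44, 3): λ = (3·44² + 61)/(2·3) ≡ 49/6. 6⁻¹ ≡ 81 (mod 97), so λ ≡ 49·81 ≡ 89.
  x = λ² - 44 - 44 = 7921 - 88 ≡ 73; y = λ·(44 - 73) - 3 ≡ 35. → (73, 35)
2Q = (73, 35).
Finally 3P + 2Q:
(52, 90) + (73, 35). λ = (35 - 90)/(73 - 52) ≡ 42/21 mod 97. 21⁻¹ ≡ 37 (mod 97) since 21·37 = 777 ≡ 1, so λ ≡ 2.
  x = λ² - 52 - 73 = 4 - 125 ≡ 73; y = λ·(52 - 73) - 90 ≡ 62. → (73, 62)

(73, 62)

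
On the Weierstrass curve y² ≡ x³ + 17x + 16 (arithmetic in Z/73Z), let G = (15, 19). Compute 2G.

tangent at (15, 19): λ = (3·15² + 17)/(2·19) ≡ 35/38. 38⁻¹ ≡ 25 (mod 73), so λ ≡ 35·25 ≡ 72.
  x = λ² - 15 - 15 = 5184 - 30 ≡ 44; y = λ·(15 - 44) - 19 ≡ 10. → (44, 10)

(44, 10)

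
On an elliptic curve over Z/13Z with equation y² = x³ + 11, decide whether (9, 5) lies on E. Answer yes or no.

y² = 5² ≡ 12; x³ + 0x + 11 = 740 ≡ 12 (mod 13). 12 = 12.

yes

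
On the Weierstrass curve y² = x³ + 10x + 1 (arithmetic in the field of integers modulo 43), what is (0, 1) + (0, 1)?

(25, 3)

tangent at (0, 1): λ = (3·0² + 10)/(2·1) ≡ 10/2. 2⁻¹ ≡ 22 (mod 43) since 2·22 = 44 ≡ 1, so λ ≡ 10·22 ≡ 5.
  x = λ² - 0 - 0 = 25 - 0 ≡ 25; y = λ·(0 - 25) - 1 ≡ 3. → (25, 3)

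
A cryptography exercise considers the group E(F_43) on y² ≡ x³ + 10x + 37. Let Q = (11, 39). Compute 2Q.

tangent at (11, 39): λ = (3·11² + 10)/(2·39) ≡ 29/35. 35⁻¹ ≡ 16 (mod 43), so λ ≡ 29·16 ≡ 34.
  x = λ² - 11 - 11 = 1156 - 22 ≡ 16; y = λ·(11 - 16) - 39 ≡ 6. → (16, 6)

(16, 6)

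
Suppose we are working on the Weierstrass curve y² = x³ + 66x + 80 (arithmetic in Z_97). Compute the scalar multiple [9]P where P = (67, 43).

Double-and-add on 9 = (1001)₂. Start with P = (67, 43) for the leading 1-bit.
double: tangent at (67, 43): λ = (3·67² + 66)/(2·43) ≡ 50/86. 86⁻¹ ≡ 44 (mod 97), so λ ≡ 50·44 ≡ 66.
  x = λ² - 67 - 67 = 4356 - 134 ≡ 51; y = λ·(67 - 51) - 43 ≡ 43. → (51, 43)
double: tangent at (51, 43): λ = (3·51² + 66)/(2·43) ≡ 12/86. 86⁻¹ ≡ 44 (mod 97), so λ ≡ 12·44 ≡ 43.
  x = λ² - 51 - 51 = 1849 - 102 ≡ 1; y = λ·(51 - 1) - 43 ≡ 70. → (1, 70)
double: tangent at (1, 70): λ = (3·1² + 66)/(2·70) ≡ 69/43. 43⁻¹ ≡ 88 (mod 97), so λ ≡ 69·88 ≡ 58.
  x = λ² - 1 - 1 = 3364 - 2 ≡ 64; y = λ·(1 - 64) - 70 ≡ 59. → (64, 59)
add P: (64, 59) + (67, 43). λ = (43 - 59)/(67 - 64) ≡ 81/3 mod 97. 3⁻¹ ≡ 65 (mod 97), so λ ≡ 27.
  x = λ² - 64 - 67 = 729 - 131 ≡ 16; y = λ·(64 - 16) - 59 ≡ 73. → (16, 73)

(16, 73)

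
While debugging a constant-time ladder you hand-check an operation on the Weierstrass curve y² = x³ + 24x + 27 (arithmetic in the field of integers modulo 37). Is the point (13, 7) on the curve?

y² = 7² ≡ 12; x³ + 24x + 27 = 2536 ≡ 20 (mod 37). 12 ≠ 20.

no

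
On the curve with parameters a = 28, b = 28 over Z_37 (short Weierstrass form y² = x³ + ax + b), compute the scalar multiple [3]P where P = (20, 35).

Repeated addition: build up to 3P.
2P: tangent at (20, 35): λ = (3·20² + 28)/(2·35) ≡ 7/33. 33⁻¹ ≡ 9 (mod 37) since 33·9 = 297 ≡ 1, so λ ≡ 7·9 ≡ 26.
  x = λ² - 20 - 20 = 676 - 40 ≡ 7; y = λ·(20 - 7) - 35 ≡ 7. → (7, 7)
3P: (7, 7) + (20, 35). λ = (35 - 7)/(20 - 7) ≡ 28/13 mod 37. 13⁻¹ ≡ 20 (mod 37), so λ ≡ 5.
  x = λ² - 7 - 20 = 25 - 27 ≡ 35; y = λ·(7 - 35) - 7 ≡ 1. → (35, 1)

(35, 1)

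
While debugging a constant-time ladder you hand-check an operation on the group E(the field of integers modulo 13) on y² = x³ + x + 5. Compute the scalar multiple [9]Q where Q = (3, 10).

Double-and-add on 9 = (1001)₂. Start with Q = (3, 10) for the leading 1-bit.
double: tangent at (3, 10): λ = (3·3² + 1)/(2·10) ≡ 2/7. 7⁻¹ ≡ 2 (mod 13), so λ ≡ 2·2 ≡ 4.
  x = λ² - 3 - 3 = 16 - 6 ≡ 10; y = λ·(3 - 10) - 10 ≡ 1. → (10, 1)
double: tangent at (10, 1): λ = (3·10² + 1)/(2·1) ≡ 2/2. 2⁻¹ ≡ 7 (mod 13) since 2·7 = 14 ≡ 1, so λ ≡ 2·7 ≡ 1.
  x = λ² - 10 - 10 = 1 - 20 ≡ 7; y = λ·(10 - 7) - 1 ≡ 2. → (7, 2)
double: tangent at (7, 2): λ = (3·7² + 1)/(2·2) ≡ 5/4. 4⁻¹ ≡ 10 (mod 13) since 4·10 = 40 ≡ 1, so λ ≡ 5·10 ≡ 11.
  x = λ² - 7 - 7 = 121 - 14 ≡ 3; y = λ·(7 - 3) - 2 ≡ 3. → (3, 3)
add Q: (3, 3) + (3, 10): same x and y₁ ≡ -y₂, so the sum is 𝒪.

O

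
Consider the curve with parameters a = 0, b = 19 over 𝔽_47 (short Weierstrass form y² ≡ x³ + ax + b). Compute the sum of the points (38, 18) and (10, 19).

(38, 18) + (10, 19). λ = (19 - 18)/(10 - 38) ≡ 1/19 mod 47. 19⁻¹ ≡ 5 (mod 47) since 19·5 = 95 ≡ 1, so λ ≡ 5.
  x = λ² - 38 - 10 = 25 - 48 ≡ 24; y = λ·(38 - 24) - 18 ≡ 5. → (24, 5)

(24, 5)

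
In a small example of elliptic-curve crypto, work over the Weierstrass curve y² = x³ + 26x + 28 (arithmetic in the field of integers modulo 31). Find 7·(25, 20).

Write G = (25, 20).
Double-and-add on 7 = (111)₂. Start with G = (25, 20) for the leading 1-bit.
double: tangent at (25, 20): λ = (3·25² + 26)/(2·20) ≡ 10/9. 9⁻¹ ≡ 7 (mod 31), so λ ≡ 10·7 ≡ 8.
  x = λ² - 25 - 25 = 64 - 50 ≡ 14; y = λ·(25 - 14) - 20 ≡ 6. → (14, 6)
add G: (14, 6) + (25, 20). λ = (20 - 6)/(25 - 14) ≡ 14/11 mod 31. 11⁻¹ ≡ 17 (mod 31), so λ ≡ 21.
  x = λ² - 14 - 25 = 441 - 39 ≡ 30; y = λ·(14 - 30) - 6 ≡ 30. → (30, 30)
double: tangent at (30, 30): λ = (3·30² + 26)/(2·30) ≡ 29/29. 29⁻¹ ≡ 15 (mod 31), so λ ≡ 29·15 ≡ 1.
  x = λ² - 30 - 30 = 1 - 60 ≡ 3; y = λ·(30 - 3) - 30 ≡ 28. → (3, 28)
add G: (3, 28) + (25, 20). λ = (20 - 28)/(25 - 3) ≡ 23/22 mod 31. 22⁻¹ ≡ 24 (mod 31), so λ ≡ 25.
  x = λ² - 3 - 25 = 625 - 28 ≡ 8; y = λ·(3 - 8) - 28 ≡ 2. → (8, 2)

(8, 2)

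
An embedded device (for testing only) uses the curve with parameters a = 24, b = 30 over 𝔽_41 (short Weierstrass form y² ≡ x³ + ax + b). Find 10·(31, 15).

Write G = (31, 15).
Double-and-add on 10 = (1010)₂. Start with G = (31, 15) for the leading 1-bit.
double: tangent at (31, 15): λ = (3·31² + 24)/(2·15) ≡ 37/30. 30⁻¹ ≡ 26 (mod 41), so λ ≡ 37·26 ≡ 19.
  x = λ² - 31 - 31 = 361 - 62 ≡ 12; y = λ·(31 - 12) - 15 ≡ 18. → (12, 18)
double: tangent at (12, 18): λ = (3·12² + 24)/(2·18) ≡ 5/36. 36⁻¹ ≡ 8 (mod 41), so λ ≡ 5·8 ≡ 40.
  x = λ² - 12 - 12 = 1600 - 24 ≡ 18; y = λ·(12 - 18) - 18 ≡ 29. → (18, 29)
add G: (18, 29) + (31, 15). λ = (15 - 29)/(31 - 18) ≡ 27/13 mod 41. 13⁻¹ ≡ 19 (mod 41) since 13·19 = 247 ≡ 1, so λ ≡ 21.
  x = λ² - 18 - 31 = 441 - 49 ≡ 23; y = λ·(18 - 23) - 29 ≡ 30. → (23, 30)
double: tangent at (23, 30): λ = (3·23² + 24)/(2·30) ≡ 12/19. 19⁻¹ ≡ 13 (mod 41) since 19·13 = 247 ≡ 1, so λ ≡ 12·13 ≡ 33.
  x = λ² - 23 - 23 = 1089 - 46 ≡ 18; y = λ·(23 - 18) - 30 ≡ 12. → (18, 12)

(18, 12)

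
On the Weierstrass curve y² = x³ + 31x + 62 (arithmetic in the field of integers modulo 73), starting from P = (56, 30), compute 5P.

(22, 2)

Repeated addition: build up to 5P.
2P: tangent at (56, 30): λ = (3·56² + 31)/(2·30) ≡ 22/60. 60⁻¹ ≡ 28 (mod 73) since 60·28 = 1680 ≡ 1, so λ ≡ 22·28 ≡ 32.
  x = λ² - 56 - 56 = 1024 - 112 ≡ 36; y = λ·(56 - 36) - 30 ≡ 26. → (36, 26)
3P: (36, 26) + (56, 30). λ = (30 - 26)/(56 - 36) ≡ 4/20 mod 73. 20⁻¹ ≡ 11 (mod 73), so λ ≡ 44.
  x = λ² - 36 - 56 = 1936 - 92 ≡ 19; y = λ·(36 - 19) - 26 ≡ 65. → (19, 65)
4P: (19, 65) + (56, 30). λ = (30 - 65)/(56 - 19) ≡ 38/37 mod 73. 37⁻¹ ≡ 2 (mod 73), so λ ≡ 3.
  x = λ² - 19 - 56 = 9 - 75 ≡ 7; y = λ·(19 - 7) - 65 ≡ 44. → (7, 44)
5P: (7, 44) + (56, 30). λ = (30 - 44)/(56 - 7) ≡ 59/49 mod 73. 49⁻¹ ≡ 3 (mod 73) since 49·3 = 147 ≡ 1, so λ ≡ 31.
  x = λ² - 7 - 56 = 961 - 63 ≡ 22; y = λ·(7 - 22) - 44 ≡ 2. → (22, 2)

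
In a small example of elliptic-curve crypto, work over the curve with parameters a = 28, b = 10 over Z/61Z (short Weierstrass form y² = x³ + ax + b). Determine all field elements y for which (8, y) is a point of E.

x³ + 28x + 10 = 746 ≡ 14 (mod 61).
Square roots of 14 mod 61: 21 and 40 (since 21² = 441 ≡ 14).

21, 40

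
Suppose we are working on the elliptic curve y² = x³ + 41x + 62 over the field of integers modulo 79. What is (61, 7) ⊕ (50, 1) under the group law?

(61, 7) + (50, 1). λ = (1 - 7)/(50 - 61) ≡ 73/68 mod 79. 68⁻¹ ≡ 43 (mod 79), so λ ≡ 58.
  x = λ² - 61 - 50 = 3364 - 111 ≡ 14; y = λ·(61 - 14) - 7 ≡ 33. → (14, 33)

(14, 33)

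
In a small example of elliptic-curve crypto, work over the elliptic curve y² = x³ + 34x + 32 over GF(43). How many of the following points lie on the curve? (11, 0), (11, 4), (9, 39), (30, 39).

(11, 0): 0² ≡ 0, rhs ≡ 17 → off.
(11, 4): 4² ≡ 16, rhs ≡ 17 → off.
(9, 39): 39² ≡ 16, rhs ≡ 35 → off.
(30, 39): 39² ≡ 16, rhs ≡ 16 → on.

1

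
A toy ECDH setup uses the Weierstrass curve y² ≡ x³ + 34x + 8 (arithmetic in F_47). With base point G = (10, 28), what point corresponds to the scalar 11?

(30, 43)

Repeated addition: build up to 11G.
2G: tangent at (10, 28): λ = (3·10² + 34)/(2·28) ≡ 5/9. 9⁻¹ ≡ 21 (mod 47), so λ ≡ 5·21 ≡ 11.
  x = λ² - 10 - 10 = 121 - 20 ≡ 7; y = λ·(10 - 7) - 28 ≡ 5. → (7, 5)
3G: (7, 5) + (10, 28). λ = (28 - 5)/(10 - 7) ≡ 23/3 mod 47. 3⁻¹ ≡ 16 (mod 47), so λ ≡ 39.
  x = λ² - 7 - 10 = 1521 - 17 ≡ 0; y = λ·(7 - 0) - 5 ≡ 33. → (0, 33)
4G: (0, 33) + (10, 28). λ = (28 - 33)/(10 - 0) ≡ 42/10 mod 47. 10⁻¹ ≡ 33 (mod 47) since 10·33 = 330 ≡ 1, so λ ≡ 23.
  x = λ² - 0 - 10 = 529 - 10 ≡ 2; y = λ·(0 - 2) - 33 ≡ 15. → (2, 15)
5G: (2, 15) + (10, 28). λ = (28 - 15)/(10 - 2) ≡ 13/8 mod 47. 8⁻¹ ≡ 6 (mod 47) since 8·6 = 48 ≡ 1, so λ ≡ 31.
  x = λ² - 2 - 10 = 961 - 12 ≡ 9; y = λ·(2 - 9) - 15 ≡ 3. → (9, 3)
6G: (9, 3) + (10, 28). λ = (28 - 3)/(10 - 9) ≡ 25/1 mod 47. 1⁻¹ ≡ 1 (mod 47), so λ ≡ 25.
  x = λ² - 9 - 10 = 625 - 19 ≡ 42; y = λ·(9 - 42) - 3 ≡ 18. → (42, 18)
7G: (42, 18) + (10, 28). λ = (28 - 18)/(10 - 42) ≡ 10/15 mod 47. 15⁻¹ ≡ 22 (mod 47) since 15·22 = 330 ≡ 1, so λ ≡ 32.
  x = λ² - 42 - 10 = 1024 - 52 ≡ 32; y = λ·(42 - 32) - 18 ≡ 20. → (32, 20)
8G: (32, 20) + (10, 28). λ = (28 - 20)/(10 - 32) ≡ 8/25 mod 47. 25⁻¹ ≡ 32 (mod 47) since 25·32 = 800 ≡ 1, so λ ≡ 21.
  x = λ² - 32 - 10 = 441 - 42 ≡ 23; y = λ·(32 - 23) - 20 ≡ 28. → (23, 28)
9G: (23, 28) + (10, 28). λ = (28 - 28)/(10 - 23) ≡ 0/34 mod 47. 34⁻¹ ≡ 18 (mod 47), so λ ≡ 0.
  x = λ² - 23 - 10 = 0 - 33 ≡ 14; y = λ·(23 - 14) - 28 ≡ 19. → (14, 19)
10G: (14, 19) + (10, 28). λ = (28 - 19)/(10 - 14) ≡ 9/43 mod 47. 43⁻¹ ≡ 35 (mod 47), so λ ≡ 33.
  x = λ² - 14 - 10 = 1089 - 24 ≡ 31; y = λ·(14 - 31) - 19 ≡ 31. → (31, 31)
11G: (31, 31) + (10, 28). λ = (28 - 31)/(10 - 31) ≡ 44/26 mod 47. 26⁻¹ ≡ 38 (mod 47), so λ ≡ 27.
  x = λ² - 31 - 10 = 729 - 41 ≡ 30; y = λ·(31 - 30) - 31 ≡ 43. → (30, 43)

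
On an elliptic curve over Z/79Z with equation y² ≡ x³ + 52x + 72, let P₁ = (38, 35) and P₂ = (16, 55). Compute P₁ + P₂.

(38, 35) + (16, 55). λ = (55 - 35)/(16 - 38) ≡ 20/57 mod 79. 57⁻¹ ≡ 61 (mod 79), so λ ≡ 35.
  x = λ² - 38 - 16 = 1225 - 54 ≡ 65; y = λ·(38 - 65) - 35 ≡ 47. → (65, 47)

(65, 47)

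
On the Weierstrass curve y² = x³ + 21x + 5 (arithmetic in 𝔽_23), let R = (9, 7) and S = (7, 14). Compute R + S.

(9, 7) + (7, 14). λ = (14 - 7)/(7 - 9) ≡ 7/21 mod 23. 21⁻¹ ≡ 11 (mod 23) since 21·11 = 231 ≡ 1, so λ ≡ 8.
  x = λ² - 9 - 7 = 64 - 16 ≡ 2; y = λ·(9 - 2) - 7 ≡ 3. → (2, 3)

(2, 3)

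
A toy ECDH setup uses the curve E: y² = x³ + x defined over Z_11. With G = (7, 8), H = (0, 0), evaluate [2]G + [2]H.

(9, 1)

First 2G:
Repeated addition: build up to 2G.
2G: tangent at (7, 8): λ = (3·7² + 1)/(2·8) ≡ 5/5. 5⁻¹ ≡ 9 (mod 11), so λ ≡ 5·9 ≡ 1.
  x = λ² - 7 - 7 = 1 - 14 ≡ 9; y = λ·(7 - 9) - 8 ≡ 1. → (9, 1)
2G = (9, 1).
Next 2H:
Repeated addition: build up to 2H.
2H: (0, 0) + (0, 0): same x and y₁ ≡ -y₂, so the sum is O.
2H = O.
Finally 2G + 2H:
(9, 1) + O = (9, 1) (identity).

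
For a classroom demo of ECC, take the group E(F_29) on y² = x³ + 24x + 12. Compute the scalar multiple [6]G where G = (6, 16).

Double-and-add on 6 = (110)₂. Start with G = (6, 16) for the leading 1-bit.
double: tangent at (6, 16): λ = (3·6² + 24)/(2·16) ≡ 16/3. 3⁻¹ ≡ 10 (mod 29), so λ ≡ 16·10 ≡ 15.
  x = λ² - 6 - 6 = 225 - 12 ≡ 10; y = λ·(6 - 10) - 16 ≡ 11. → (10, 11)
add G: (10, 11) + (6, 16). λ = (16 - 11)/(6 - 10) ≡ 5/25 mod 29. 25⁻¹ ≡ 7 (mod 29), so λ ≡ 6.
  x = λ² - 10 - 6 = 36 - 16 ≡ 20; y = λ·(10 - 20) - 11 ≡ 16. → (20, 16)
double: tangent at (20, 16): λ = (3·20² + 24)/(2·16) ≡ 6/3. 3⁻¹ ≡ 10 (mod 29), so λ ≡ 6·10 ≡ 2.
  x = λ² - 20 - 20 = 4 - 40 ≡ 22; y = λ·(20 - 22) - 16 ≡ 9. → (22, 9)

(22, 9)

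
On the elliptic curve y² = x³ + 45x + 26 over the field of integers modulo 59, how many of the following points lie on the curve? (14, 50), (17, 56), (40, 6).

(14, 50): 50² ≡ 22, rhs ≡ 37 → off.
(17, 56): 56² ≡ 9, rhs ≡ 40 → off.
(40, 6): 6² ≡ 36, rhs ≡ 41 → off.

0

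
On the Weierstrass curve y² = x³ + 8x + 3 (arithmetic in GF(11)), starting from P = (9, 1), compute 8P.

O

Double-and-add on 8 = (1000)₂. Start with P = (9, 1) for the leading 1-bit.
double: tangent at (9, 1): λ = (3·9² + 8)/(2·1) ≡ 9/2. 2⁻¹ ≡ 6 (mod 11) since 2·6 = 12 ≡ 1, so λ ≡ 9·6 ≡ 10.
  x = λ² - 9 - 9 = 100 - 18 ≡ 5; y = λ·(9 - 5) - 1 ≡ 6. → (5, 6)
double: tangent at (5, 6): λ = (3·5² + 8)/(2·6) ≡ 6/1. 1⁻¹ ≡ 1 (mod 11), so λ ≡ 6·1 ≡ 6.
  x = λ² - 5 - 5 = 36 - 10 ≡ 4; y = λ·(5 - 4) - 6 ≡ 0. → (4, 0)
double: (4, 0) + (4, 0): same x and y₁ ≡ -y₂, so the sum is 𝒪.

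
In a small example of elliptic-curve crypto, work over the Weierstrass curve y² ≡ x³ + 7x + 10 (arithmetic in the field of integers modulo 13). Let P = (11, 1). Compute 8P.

(9, 10)

Double-and-add on 8 = (1000)₂. Start with P = (11, 1) for the leading 1-bit.
double: tangent at (11, 1): λ = (3·11² + 7)/(2·1) ≡ 6/2. 2⁻¹ ≡ 7 (mod 13), so λ ≡ 6·7 ≡ 3.
  x = λ² - 11 - 11 = 9 - 22 ≡ 0; y = λ·(11 - 0) - 1 ≡ 6. → (0, 6)
double: tangent at (0, 6): λ = (3·0² + 7)/(2·6) ≡ 7/12. 12⁻¹ ≡ 12 (mod 13), so λ ≡ 7·12 ≡ 6.
  x = λ² - 0 - 0 = 36 - 0 ≡ 10; y = λ·(0 - 10) - 6 ≡ 12. → (10, 12)
double: tangent at (10, 12): λ = (3·10² + 7)/(2·12) ≡ 8/11. 11⁻¹ ≡ 6 (mod 13) since 11·6 = 66 ≡ 1, so λ ≡ 8·6 ≡ 9.
  x = λ² - 10 - 10 = 81 - 20 ≡ 9; y = λ·(10 - 9) - 12 ≡ 10. → (9, 10)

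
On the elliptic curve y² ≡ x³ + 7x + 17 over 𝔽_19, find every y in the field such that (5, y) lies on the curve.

5, 14

x³ + 7x + 17 = 177 ≡ 6 (mod 19).
Square roots of 6 mod 19: 5 and 14 (since 5² = 25 ≡ 6).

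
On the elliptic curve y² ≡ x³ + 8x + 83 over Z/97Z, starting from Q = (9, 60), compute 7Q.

(33, 43)

Repeated addition: build up to 7Q.
2Q: tangent at (9, 60): λ = (3·9² + 8)/(2·60) ≡ 57/23. 23⁻¹ ≡ 38 (mod 97) since 23·38 = 874 ≡ 1, so λ ≡ 57·38 ≡ 32.
  x = λ² - 9 - 9 = 1024 - 18 ≡ 36; y = λ·(9 - 36) - 60 ≡ 46. → (36, 46)
3Q: (36, 46) + (9, 60). λ = (60 - 46)/(9 - 36) ≡ 14/70 mod 97. 70⁻¹ ≡ 79 (mod 97), so λ ≡ 39.
  x = λ² - 36 - 9 = 1521 - 45 ≡ 21; y = λ·(36 - 21) - 46 ≡ 54. → (21, 54)
4Q: (21, 54) + (9, 60). λ = (60 - 54)/(9 - 21) ≡ 6/85 mod 97. 85⁻¹ ≡ 8 (mod 97) since 85·8 = 680 ≡ 1, so λ ≡ 48.
  x = λ² - 21 - 9 = 2304 - 30 ≡ 43; y = λ·(21 - 43) - 54 ≡ 54. → (43, 54)
5Q: (43, 54) + (9, 60). λ = (60 - 54)/(9 - 43) ≡ 6/63 mod 97. 63⁻¹ ≡ 77 (mod 97), so λ ≡ 74.
  x = λ² - 43 - 9 = 5476 - 52 ≡ 89; y = λ·(43 - 89) - 54 ≡ 34. → (89, 34)
6Q: (89, 34) + (9, 60). λ = (60 - 34)/(9 - 89) ≡ 26/17 mod 97. 17⁻¹ ≡ 40 (mod 97), so λ ≡ 70.
  x = λ² - 89 - 9 = 4900 - 98 ≡ 49; y = λ·(89 - 49) - 34 ≡ 50. → (49, 50)
7Q: (49, 50) + (9, 60). λ = (60 - 50)/(9 - 49) ≡ 10/57 mod 97. 57⁻¹ ≡ 80 (mod 97), so λ ≡ 24.
  x = λ² - 49 - 9 = 576 - 58 ≡ 33; y = λ·(49 - 33) - 50 ≡ 43. → (33, 43)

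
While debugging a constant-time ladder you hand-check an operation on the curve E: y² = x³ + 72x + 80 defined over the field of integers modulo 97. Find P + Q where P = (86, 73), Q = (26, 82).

(86, 73) + (26, 82). λ = (82 - 73)/(26 - 86) ≡ 9/37 mod 97. 37⁻¹ ≡ 21 (mod 97), so λ ≡ 92.
  x = λ² - 86 - 26 = 8464 - 112 ≡ 10; y = λ·(86 - 10) - 73 ≡ 32. → (10, 32)

(10, 32)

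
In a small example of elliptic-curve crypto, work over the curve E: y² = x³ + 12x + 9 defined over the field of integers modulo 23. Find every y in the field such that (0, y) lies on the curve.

3, 20

x³ + 12x + 9 = 9 ≡ 9 (mod 23).
Square roots of 9 mod 23: 3 and 20 (since 3² = 9 ≡ 9).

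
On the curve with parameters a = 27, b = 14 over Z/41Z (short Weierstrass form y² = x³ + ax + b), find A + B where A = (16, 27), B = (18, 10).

(28, 34)

(16, 27) + (18, 10). λ = (10 - 27)/(18 - 16) ≡ 24/2 mod 41. 2⁻¹ ≡ 21 (mod 41) since 2·21 = 42 ≡ 1, so λ ≡ 12.
  x = λ² - 16 - 18 = 144 - 34 ≡ 28; y = λ·(16 - 28) - 27 ≡ 34. → (28, 34)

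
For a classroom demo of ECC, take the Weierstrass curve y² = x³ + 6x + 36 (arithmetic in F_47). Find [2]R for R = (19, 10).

(43, 18)

tangent at (19, 10): λ = (3·19² + 6)/(2·10) ≡ 8/20. 20⁻¹ ≡ 40 (mod 47), so λ ≡ 8·40 ≡ 38.
  x = λ² - 19 - 19 = 1444 - 38 ≡ 43; y = λ·(19 - 43) - 10 ≡ 18. → (43, 18)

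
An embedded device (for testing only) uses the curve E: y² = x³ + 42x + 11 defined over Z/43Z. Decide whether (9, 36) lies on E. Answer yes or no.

y² = 36² ≡ 6; x³ + 42x + 11 = 1118 ≡ 0 (mod 43). 6 ≠ 0.

no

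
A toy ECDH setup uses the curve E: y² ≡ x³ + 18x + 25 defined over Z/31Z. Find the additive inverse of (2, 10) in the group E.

-(2, 10) = (2, -10 mod 31) = (2, 21).

(2, 21)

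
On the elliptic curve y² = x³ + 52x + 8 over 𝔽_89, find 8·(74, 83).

Write G = (74, 83).
Double-and-add on 8 = (1000)₂. Start with G = (74, 83) for the leading 1-bit.
double: tangent at (74, 83): λ = (3·74² + 52)/(2·83) ≡ 15/77. 77⁻¹ ≡ 37 (mod 89) since 77·37 = 2849 ≡ 1, so λ ≡ 15·37 ≡ 21.
  x = λ² - 74 - 74 = 441 - 148 ≡ 26; y = λ·(74 - 26) - 83 ≡ 35. → (26, 35)
double: tangent at (26, 35): λ = (3·26² + 52)/(2·35) ≡ 33/70. 70⁻¹ ≡ 14 (mod 89) since 70·14 = 980 ≡ 1, so λ ≡ 33·14 ≡ 17.
  x = λ² - 26 - 26 = 289 - 52 ≡ 59; y = λ·(26 - 59) - 35 ≡ 27. → (59, 27)
double: tangent at (59, 27): λ = (3·59² + 52)/(2·27) ≡ 82/54. 54⁻¹ ≡ 61 (mod 89), so λ ≡ 82·61 ≡ 18.
  x = λ² - 59 - 59 = 324 - 118 ≡ 28; y = λ·(59 - 28) - 27 ≡ 86. → (28, 86)

(28, 86)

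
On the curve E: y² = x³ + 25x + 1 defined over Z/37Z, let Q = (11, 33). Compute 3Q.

Repeated addition: build up to 3Q.
2Q: tangent at (11, 33): λ = (3·11² + 25)/(2·33) ≡ 18/29. 29⁻¹ ≡ 23 (mod 37) since 29·23 = 667 ≡ 1, so λ ≡ 18·23 ≡ 7.
  x = λ² - 11 - 11 = 49 - 22 ≡ 27; y = λ·(11 - 27) - 33 ≡ 3. → (27, 3)
3Q: (27, 3) + (11, 33). λ = (33 - 3)/(11 - 27) ≡ 30/21 mod 37. 21⁻¹ ≡ 30 (mod 37), so λ ≡ 12.
  x = λ² - 27 - 11 = 144 - 38 ≡ 32; y = λ·(27 - 32) - 3 ≡ 11. → (32, 11)

(32, 11)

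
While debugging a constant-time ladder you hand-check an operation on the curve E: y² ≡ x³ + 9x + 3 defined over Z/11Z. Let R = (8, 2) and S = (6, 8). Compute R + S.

(8, 2) + (6, 8). λ = (8 - 2)/(6 - 8) ≡ 6/9 mod 11. 9⁻¹ ≡ 5 (mod 11) since 9·5 = 45 ≡ 1, so λ ≡ 8.
  x = λ² - 8 - 6 = 64 - 14 ≡ 6; y = λ·(8 - 6) - 2 ≡ 3. → (6, 3)

(6, 3)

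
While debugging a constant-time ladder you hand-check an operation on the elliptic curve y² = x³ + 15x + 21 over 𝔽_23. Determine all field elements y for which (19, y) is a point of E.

9, 14

x³ + 15x + 21 = 7165 ≡ 12 (mod 23).
Square roots of 12 mod 23: 9 and 14 (since 9² = 81 ≡ 12).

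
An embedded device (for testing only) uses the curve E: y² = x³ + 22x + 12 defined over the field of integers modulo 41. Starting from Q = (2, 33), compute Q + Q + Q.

Repeated addition: build up to 3Q.
2Q: tangent at (2, 33): λ = (3·2² + 22)/(2·33) ≡ 34/25. 25⁻¹ ≡ 23 (mod 41), so λ ≡ 34·23 ≡ 3.
  x = λ² - 2 - 2 = 9 - 4 ≡ 5; y = λ·(2 - 5) - 33 ≡ 40. → (5, 40)
3Q: (5, 40) + (2, 33). λ = (33 - 40)/(2 - 5) ≡ 34/38 mod 41. 38⁻¹ ≡ 27 (mod 41) since 38·27 = 1026 ≡ 1, so λ ≡ 16.
  x = λ² - 5 - 2 = 256 - 7 ≡ 3; y = λ·(5 - 3) - 40 ≡ 33. → (3, 33)

(3, 33)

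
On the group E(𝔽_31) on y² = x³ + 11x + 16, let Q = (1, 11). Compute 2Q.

tangent at (1, 11): λ = (3·1² + 11)/(2·11) ≡ 14/22. 22⁻¹ ≡ 24 (mod 31) since 22·24 = 528 ≡ 1, so λ ≡ 14·24 ≡ 26.
  x = λ² - 1 - 1 = 676 - 2 ≡ 23; y = λ·(1 - 23) - 11 ≡ 6. → (23, 6)

(23, 6)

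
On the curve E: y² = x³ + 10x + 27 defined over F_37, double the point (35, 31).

(31, 11)

tangent at (35, 31): λ = (3·35² + 10)/(2·31) ≡ 22/25. 25⁻¹ ≡ 3 (mod 37), so λ ≡ 22·3 ≡ 29.
  x = λ² - 35 - 35 = 841 - 70 ≡ 31; y = λ·(35 - 31) - 31 ≡ 11. → (31, 11)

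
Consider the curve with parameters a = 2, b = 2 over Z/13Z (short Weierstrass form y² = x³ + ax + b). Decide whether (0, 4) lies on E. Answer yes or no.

no

y² = 4² ≡ 3; x³ + 2x + 2 = 2 ≡ 2 (mod 13). 3 ≠ 2.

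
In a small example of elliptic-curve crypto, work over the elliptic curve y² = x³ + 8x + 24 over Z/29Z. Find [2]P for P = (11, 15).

(14, 3)

tangent at (11, 15): λ = (3·11² + 8)/(2·15) ≡ 23/1. 1⁻¹ ≡ 1 (mod 29) since 1·1 = 1 ≡ 1, so λ ≡ 23·1 ≡ 23.
  x = λ² - 11 - 11 = 529 - 22 ≡ 14; y = λ·(11 - 14) - 15 ≡ 3. → (14, 3)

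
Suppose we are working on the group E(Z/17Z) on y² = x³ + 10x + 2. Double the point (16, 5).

tangent at (16, 5): λ = (3·16² + 10)/(2·5) ≡ 13/10. 10⁻¹ ≡ 12 (mod 17), so λ ≡ 13·12 ≡ 3.
  x = λ² - 16 - 16 = 9 - 32 ≡ 11; y = λ·(16 - 11) - 5 ≡ 10. → (11, 10)

(11, 10)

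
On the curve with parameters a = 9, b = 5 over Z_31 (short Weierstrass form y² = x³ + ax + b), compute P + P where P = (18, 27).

tangent at (18, 27): λ = (3·18² + 9)/(2·27) ≡ 20/23. 23⁻¹ ≡ 27 (mod 31), so λ ≡ 20·27 ≡ 13.
  x = λ² - 18 - 18 = 169 - 36 ≡ 9; y = λ·(18 - 9) - 27 ≡ 28. → (9, 28)

(9, 28)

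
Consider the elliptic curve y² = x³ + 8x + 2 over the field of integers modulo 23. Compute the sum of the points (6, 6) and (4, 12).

(6, 6) + (4, 12). λ = (12 - 6)/(4 - 6) ≡ 6/21 mod 23. 21⁻¹ ≡ 11 (mod 23), so λ ≡ 20.
  x = λ² - 6 - 4 = 400 - 10 ≡ 22; y = λ·(6 - 22) - 6 ≡ 19. → (22, 19)

(22, 19)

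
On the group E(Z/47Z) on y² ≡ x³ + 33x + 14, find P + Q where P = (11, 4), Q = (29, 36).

(11, 4) + (29, 36). λ = (36 - 4)/(29 - 11) ≡ 32/18 mod 47. 18⁻¹ ≡ 34 (mod 47) since 18·34 = 612 ≡ 1, so λ ≡ 7.
  x = λ² - 11 - 29 = 49 - 40 ≡ 9; y = λ·(11 - 9) - 4 ≡ 10. → (9, 10)

(9, 10)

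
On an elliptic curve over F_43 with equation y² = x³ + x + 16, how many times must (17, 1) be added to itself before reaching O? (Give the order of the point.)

2P: tangent at (17, 1): λ = (3·17² + 1)/(2·1) ≡ 8/2. 2⁻¹ ≡ 22 (mod 43) since 2·22 = 44 ≡ 1, so λ ≡ 8·22 ≡ 4.
  x = λ² - 17 - 17 = 16 - 34 ≡ 25; y = λ·(17 - 25) - 1 ≡ 10. → (25, 10)
3P: (25, 10) + (17, 1). λ = (1 - 10)/(17 - 25) ≡ 34/35 mod 43. 35⁻¹ ≡ 16 (mod 43), so λ ≡ 28.
  x = λ² - 25 - 17 = 784 - 42 ≡ 11; y = λ·(25 - 11) - 10 ≡ 38. → (11, 38)
4P: (11, 38) + (17, 1). λ = (1 - 38)/(17 - 11) ≡ 6/6 mod 43. 6⁻¹ ≡ 36 (mod 43), so λ ≡ 1.
  x = λ² - 11 - 17 = 1 - 28 ≡ 16; y = λ·(11 - 16) - 38 ≡ 0. → (16, 0)
5P: (16, 0) + (17, 1). λ = (1 - 0)/(17 - 16) ≡ 1/1 mod 43. 1⁻¹ ≡ 1 (mod 43) since 1·1 = 1 ≡ 1, so λ ≡ 1.
  x = λ² - 16 - 17 = 1 - 33 ≡ 11; y = λ·(16 - 11) - 0 ≡ 5. → (11, 5)
6P: (11, 5) + (17, 1). λ = (1 - 5)/(17 - 11) ≡ 39/6 mod 43. 6⁻¹ ≡ 36 (mod 43), so λ ≡ 28.
  x = λ² - 11 - 17 = 784 - 28 ≡ 25; y = λ·(11 - 25) - 5 ≡ 33. → (25, 33)
7P: (25, 33) + (17, 1). λ = (1 - 33)/(17 - 25) ≡ 11/35 mod 43. 35⁻¹ ≡ 16 (mod 43), so λ ≡ 4.
  x = λ² - 25 - 17 = 16 - 42 ≡ 17; y = λ·(25 - 17) - 33 ≡ 42. → (17, 42)
8P: (17, 42) + (17, 1): same x and y₁ ≡ -y₂, so the sum is O.
8P = O, so the order is 8.

8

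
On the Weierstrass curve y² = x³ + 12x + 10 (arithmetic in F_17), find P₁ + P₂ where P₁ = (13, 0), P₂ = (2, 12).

(6, 14)

(13, 0) + (2, 12). λ = (12 - 0)/(2 - 13) ≡ 12/6 mod 17. 6⁻¹ ≡ 3 (mod 17), so λ ≡ 2.
  x = λ² - 13 - 2 = 4 - 15 ≡ 6; y = λ·(13 - 6) - 0 ≡ 14. → (6, 14)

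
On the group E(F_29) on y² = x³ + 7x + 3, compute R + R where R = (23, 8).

tangent at (23, 8): λ = (3·23² + 7)/(2·8) ≡ 28/16. 16⁻¹ ≡ 20 (mod 29), so λ ≡ 28·20 ≡ 9.
  x = λ² - 23 - 23 = 81 - 46 ≡ 6; y = λ·(23 - 6) - 8 ≡ 0. → (6, 0)

(6, 0)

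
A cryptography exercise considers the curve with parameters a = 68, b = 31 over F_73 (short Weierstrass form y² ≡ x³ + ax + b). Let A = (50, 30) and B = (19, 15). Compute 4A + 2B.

First 4A:
Repeated addition: build up to 4A.
2A: tangent at (50, 30): λ = (3·50² + 68)/(2·30) ≡ 49/60. 60⁻¹ ≡ 28 (mod 73), so λ ≡ 49·28 ≡ 58.
  x = λ² - 50 - 50 = 3364 - 100 ≡ 52; y = λ·(50 - 52) - 30 ≡ 0. → (52, 0)
3A: (52, 0) + (50, 30). λ = (30 - 0)/(50 - 52) ≡ 30/71 mod 73. 71⁻¹ ≡ 36 (mod 73) since 71·36 = 2556 ≡ 1, so λ ≡ 58.
  x = λ² - 52 - 50 = 3364 - 102 ≡ 50; y = λ·(52 - 50) - 0 ≡ 43. → (50, 43)
4A: (50, 43) + (50, 30): same x and y₁ ≡ -y₂, so the sum is O.
4A = O.
Next 2B:
Repeated addition: build up to 2B.
2B: tangent at (19, 15): λ = (3·19² + 68)/(2·15) ≡ 56/30. 30⁻¹ ≡ 56 (mod 73), so λ ≡ 56·56 ≡ 70.
  x = λ² - 19 - 19 = 4900 - 38 ≡ 44; y = λ·(19 - 44) - 15 ≡ 60. → (44, 60)
2B = (44, 60).
Finally 4A + 2B:
O + (44, 60) = (44, 60) (identity).

(44, 60)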